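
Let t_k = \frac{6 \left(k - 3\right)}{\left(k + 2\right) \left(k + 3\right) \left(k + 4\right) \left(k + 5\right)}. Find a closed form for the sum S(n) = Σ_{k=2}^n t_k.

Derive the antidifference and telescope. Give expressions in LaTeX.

Step 1: r(k) = (k - 2)*(k + 2)/((k - 3)*(k + 6)).
Gosper form: A/B · C(k+1)/C(k) with A=k + 2, B=k + 6, C=k - 3.
Key eq: (k + 2)·f(k+1) = (k + 5)·f(k) + (k - 3).
deg f ≤ 3 (via 1,1,1).
A polynomial solution: f(k) = -k*(k**2 + 9*k + 44)/36.
Certificate R = B(k−1)f/C = -k*(k + 5)*(k**2 + 9*k + 44)/(36*(k - 3)) gives s_k = k*(-k**2 - 9*k - 44)/(6*(k + 2)*(k + 3)*(k + 4)).
Δs = 6*(k - 3)/(k**4 + 14*k**3 + 71*k**2 + 154*k + 120), as required.
s_(n+1) = (-n**3 - 12*n**2 - 65*n - 54)/(6*(n**3 + 12*n**2 + 47*n + 60)) and s_(2) = -11/60, so S(n) = (n**3 + 12*n**2 - 133*n + 120)/(60*(n**3 + 12*n**2 + 47*n + 60)).

S(n) = \frac{n^{3} + 12 n^{2} - 133 n + 120}{60 \left(n^{3} + 12 n^{2} + 47 n + 60\right)}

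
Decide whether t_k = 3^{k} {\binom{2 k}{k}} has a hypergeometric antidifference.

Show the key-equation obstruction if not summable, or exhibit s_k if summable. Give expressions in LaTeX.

No — key equation has no polynomial f.

Ratio r(k) = 6*(2*k + 1)/(k + 1).
Take A(k)=12*k + 6, B(k)=k + 1, C(k)=1.
f must satisfy (12*k + 6)·f(k+1) − (k)·f(k) = 1.
d = -1 from the (1,1,0) case.
Negative degree bound (-1): no f exists, t_k not Gosper-summable.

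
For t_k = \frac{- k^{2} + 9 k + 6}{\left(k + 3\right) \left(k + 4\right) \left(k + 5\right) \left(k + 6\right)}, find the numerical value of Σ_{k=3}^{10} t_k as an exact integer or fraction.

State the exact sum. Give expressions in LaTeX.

Σ = 17/840

r(k) = (k + 3)*(9*k - (k + 1)**2 + 15)/((k + 7)*(-k**2 + 9*k + 6)) after simplifying.
Normal form (A,B,C) = (k + 3, k + 7, k**2 - 9*k - 6).
Need (k + 3)·f(k+1) − (k + 6)·f(k) = k**2 - 9*k - 6.
deg f ≤ 3 (via 1,1,2).
Coefficient equations give f(k) = -k*(k**2 + 42*k + 17)/30.
Get s_k = R·t_k = k*(k**2 + 42*k + 17)/(30*(k + 3)*(k + 4)*(k + 5)) with R(k) = B(k−1)f(k)/C(k) = -k*(k + 6)*(k**2 + 42*k + 17)/(30*(k**2 - 9*k - 6)).
Δs = (-k**2 + 9*k + 6)/(k**4 + 18*k**3 + 119*k**2 + 342*k + 360), as required.
Σ_(k=3)^(10) t_k = s_(11) − s_(3) = 11/168 − (19/420) = 17/840.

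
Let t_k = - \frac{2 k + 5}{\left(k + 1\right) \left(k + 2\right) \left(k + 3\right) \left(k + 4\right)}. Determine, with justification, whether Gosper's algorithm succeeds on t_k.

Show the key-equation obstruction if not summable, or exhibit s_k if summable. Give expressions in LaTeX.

Yes. s_k = \frac{k \left(- k - 4\right)}{3 \left(k^{2} + 4 k + 3\right)}.

The ratio is (k + 1)*(2*k + 7)/((k + 5)*(2*k + 5)).
A = k + 1, B = k + 5, C = k + 5/2.
Set up (k + 1)·f(k+1) − (k + 4)·f(k) − (k + 5/2) = 0.
Bound: deg f ≤ 3.
Match coefficients ⇒ f(k) = k*(k + 2)*(k + 4)/6.
So s_k = (B(k−1)f/C)·t_k = (k*(k + 2)*(k + 4)**2/(3*(2*k + 5)))·t_k = k*(-k - 4)/(3*(k**2 + 4*k + 3)).
Δs = (-2*k - 5)/(k**4 + 10*k**3 + 35*k**2 + 50*k + 24), as required.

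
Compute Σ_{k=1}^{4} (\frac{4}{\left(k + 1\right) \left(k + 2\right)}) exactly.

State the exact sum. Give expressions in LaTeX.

Compute t_(k+1)/t_k: get (k + 1)/(k + 3).
Gosper form: A/B · C(k+1)/C(k) with A=k + 1, B=k + 3, C=1.
Set up (k + 1)·f(k+1) − (k + 2)·f(k) − (1) = 0.
Degrees (1,1,0) ⇒ d ≤ 1.
Coefficient equations give f(k) = k.
Get s_k = R·t_k = 4*k/(k + 1) with R(k) = B(k−1)f(k)/C(k) = k*(k + 2).
Check: Δs_k = 4/(k**2 + 3*k + 2). ✓
Σ_(k=1)^(4) t_k = s_(5) − s_(1) = 10/3 − (2) = 4/3.

Σ = 4/3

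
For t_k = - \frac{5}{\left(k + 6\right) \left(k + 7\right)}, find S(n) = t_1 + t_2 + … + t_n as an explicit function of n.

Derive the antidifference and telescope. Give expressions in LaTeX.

S(n) = - \frac{5 n}{7 n + 49}

Ratio r(k) = (k + 6)/(k + 8).
A = k + 6, B = k + 8, C = 1.
f must satisfy (k + 6)·f(k+1) − (k + 7)·f(k) = 1.
From deg A=1, deg B=1, deg C=0: d=1.
Match coefficients ⇒ f(k) = k/6.
Certificate R = B(k−1)f/C = k*(k + 7)/6 gives s_k = -5*k/(6*k + 36).
Check: Δs_k = -5/(k**2 + 13*k + 42). ✓
Telescope: S(n) = s_(n+1) − s_(1) = 5*(-n - 1)/(6*(n + 7)) − (-5/42) = -5*n/(7*n + 49).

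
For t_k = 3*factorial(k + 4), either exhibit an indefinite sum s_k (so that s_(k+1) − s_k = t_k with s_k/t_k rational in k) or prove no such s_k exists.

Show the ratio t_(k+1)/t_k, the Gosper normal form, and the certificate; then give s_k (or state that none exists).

none (Gosper's algorithm certifies no s_k)

Ratio r(k) = k + 5.
Gosper form: A/B · C(k+1)/C(k) with A=k + 5, B=1, C=1.
Need (k + 5)·f(k+1) − (1)·f(k) = 1.
Degrees (1,0,0) ⇒ d ≤ -1.
deg f ≤ -1 is impossible — no certificate.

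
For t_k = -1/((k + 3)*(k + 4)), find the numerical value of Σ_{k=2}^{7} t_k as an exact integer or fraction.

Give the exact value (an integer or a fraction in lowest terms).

Ratio r(k) = (k + 3)/(k + 5).
A = k + 3, B = k + 5, C = 1.
Key eq: (k + 3)·f(k+1) = (k + 4)·f(k) + (1).
Bound: deg f ≤ 1.
Match coefficients ⇒ f(k) = k/3.
Certificate R = B(k−1)f/C = k*(k + 4)/3 gives s_k = -k/(3*k + 9).
Check: Δs_k = -1/(k**2 + 7*k + 12). ✓
Σ_(k=2)^(7) t_k = s_(8) − s_(2) = -8/33 − (-2/15) = -6/55.

Σ = -6/55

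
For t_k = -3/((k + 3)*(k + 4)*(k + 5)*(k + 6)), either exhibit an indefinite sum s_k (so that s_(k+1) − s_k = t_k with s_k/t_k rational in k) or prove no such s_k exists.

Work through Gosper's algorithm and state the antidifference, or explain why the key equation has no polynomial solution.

Ratio r(k) = (k + 3)/(k + 7).
Take A(k)=k + 3, B(k)=k + 7, C(k)=1.
Need (k + 3)·f(k+1) − (k + 6)·f(k) = 1.
From deg A=1, deg B=1, deg C=0: d=3.
Solving with deg f ≤ 3: f(k) = k*(k**2 + 12*k + 47)/180.
So s_k = (B(k−1)f/C)·t_k = (k*(k + 6)*(k**2 + 12*k + 47)/180)·t_k = k*(-k**2 - 12*k - 47)/(60*(k + 3)*(k + 4)*(k + 5)).
Δs = -3/(k**4 + 18*k**3 + 119*k**2 + 342*k + 360), as required.

s_k = k*(-k**2 - 12*k - 47)/(60*(k + 3)*(k + 4)*(k + 5))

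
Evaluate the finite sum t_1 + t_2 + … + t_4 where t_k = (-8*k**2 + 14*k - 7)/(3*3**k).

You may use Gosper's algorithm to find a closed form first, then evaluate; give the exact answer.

Σ = -316/243

Step 1: r(k) = (8*k**2 + 2*k + 1)/(3*(8*k**2 - 14*k + 7)).
So A=1/3 and B=1, with C=k**2 - 7*k/4 + 7/8.
Solve (1/3)·f(k+1) − (1)·f(k) = k**2 - 7*k/4 + 7/8.
deg f ≤ 2 (via 0,0,2).
A polynomial solution: f(k) = -3*(4*k**2 - 3*k + 4)/8.
Get s_k = R·t_k = (4*k**2 - 3*k + 4)/3**k with R(k) = B(k−1)f(k)/C(k) = -3*(4*k**2 - 3*k + 4)/(8*k**2 - 14*k + 7).
s_(k+1) − s_k = (-8*k**2 + 14*k - 7)/(3*3**k) = t_k.
Σ_(k=1)^(4) t_k = s_(5) − s_(1) = 89/243 − (5/3) = -316/243.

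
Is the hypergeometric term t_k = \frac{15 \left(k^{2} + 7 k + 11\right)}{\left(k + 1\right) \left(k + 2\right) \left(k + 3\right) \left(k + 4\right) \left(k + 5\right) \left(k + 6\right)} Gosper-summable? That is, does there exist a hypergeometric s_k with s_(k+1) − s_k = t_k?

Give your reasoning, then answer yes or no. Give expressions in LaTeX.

t_(k+1)/t_k = (k + 1)*(7*k + (k + 1)**2 + 18)/((k + 7)*(k**2 + 7*k + 11)).
So A=k + 1 and B=k + 7, with C=k**2 + 7*k + 11.
Solve (k + 1)·f(k+1) − (k + 6)·f(k) = k**2 + 7*k + 11.
Degrees (1,1,2) ⇒ d ≤ 5.
Coefficient equations give f(k) = k*(k + 2)*(k + 4)*(k**2 + 9*k + 23)/45.
Then R = B(k−1)f/C = k*(k + 2)*(k + 4)*(k + 6)*(k**2 + 9*k + 23)/(45*(k**2 + 7*k + 11)), so s_k = R(k)·t_k = k*(k**2 + 9*k + 23)/(3*(k**3 + 9*k**2 + 23*k + 15)).
s_(k+1) − s_k = 15*(k**2 + 7*k + 11)/(k**6 + 21*k**5 + 175*k**4 + 735*k**3 + 1624*k**2 + 1764*k + 720) = t_k.

Yes. s_k = \frac{k \left(k^{2} + 9 k + 23\right)}{3 \left(k^{3} + 9 k^{2} + 23 k + 15\right)}.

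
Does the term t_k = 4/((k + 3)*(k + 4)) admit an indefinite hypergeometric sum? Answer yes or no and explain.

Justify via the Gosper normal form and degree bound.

Compute t_(k+1)/t_k: get (k + 3)/(k + 5).
Factor: A=k + 3; B=k + 5; C=1.
Set up (k + 3)·f(k+1) − (k + 4)·f(k) − (1) = 0.
deg f ≤ 1 (via 1,1,0).
Solving with deg f ≤ 1: f(k) = k/3.
Then R = B(k−1)f/C = k*(k + 4)/3, so s_k = R(k)·t_k = 4*k/(3*(k + 3)).
Check: Δs_k = 4/(k**2 + 7*k + 12). ✓

Yes. s_k = 4*k/(3*(k + 3)).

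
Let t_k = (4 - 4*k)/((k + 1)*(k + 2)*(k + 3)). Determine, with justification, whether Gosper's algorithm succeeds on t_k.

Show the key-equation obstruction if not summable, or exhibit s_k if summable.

Yes. s_k = 4*k/((k + 1)*(k + 2)).

Step 1: r(k) = k*(k + 1)/((k - 1)*(k + 4)).
Factor: A=k + 1; B=k + 4; C=k - 1.
Set up (k + 1)·f(k+1) − (k + 3)·f(k) − (k - 1) = 0.
Bound: deg f ≤ 2.
Solve for f: f(k) = -k (degree 1 ≤ 2).
Then R = B(k−1)f/C = -k*(k + 3)/(k - 1), so s_k = R(k)·t_k = 4*k/((k + 1)*(k + 2)).
s_(k+1) − s_k = 4*(1 - k)/(k**3 + 6*k**2 + 11*k + 6) = t_k.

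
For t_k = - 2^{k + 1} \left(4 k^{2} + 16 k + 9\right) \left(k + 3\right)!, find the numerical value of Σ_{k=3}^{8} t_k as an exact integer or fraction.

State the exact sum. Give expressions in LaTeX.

t_(k+1)/t_k = 2*(4*k**3 + 40*k**2 + 125*k + 116)/(4*k**2 + 16*k + 9).
So A=2*k + 8 and B=1, with C=k**2 + 4*k + 9/4.
Key eq: (2*k + 8)·f(k+1) = (1)·f(k) + (k**2 + 4*k + 9/4).
deg f ≤ 1 (via 1,0,2).
Coefficient equations give f(k) = (2*k - 1)/4.
Get s_k = R·t_k = -2**(k + 1)*(2*k - 1)*factorial(k + 3) with R(k) = B(k−1)f(k)/C(k) = (2*k - 1)/(4*k**2 + 16*k + 9).
Check: Δs_k = -2**(k + 1)*(4*k**2 + 16*k + 9)*factorial(k + 3). ✓
Telescoping: Σ = s_(9) − s_(3) = -8338459852800 − (-57600) = -8338459795200.

Σ = -8338459795200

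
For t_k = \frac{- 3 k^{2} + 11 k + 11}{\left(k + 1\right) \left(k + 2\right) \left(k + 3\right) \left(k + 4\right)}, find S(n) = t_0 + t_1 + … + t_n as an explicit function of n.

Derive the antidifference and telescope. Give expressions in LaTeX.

t_(k+1)/t_k = (k + 1)*(11*k - 3*(k + 1)**2 + 22)/((k + 5)*(-3*k**2 + 11*k + 11)).
So A=k + 1 and B=k + 5, with C=k**2 - 11*k/3 - 11/3.
f must satisfy (k + 1)·f(k+1) − (k + 4)·f(k) = k**2 - 11*k/3 - 11/3.
deg f ≤ 3 (via 1,1,2).
Match coefficients ⇒ f(k) = -k*(k**2 + 12*k + 9)/6.
So s_k = (B(k−1)f/C)·t_k = (-k*(k + 4)*(k**2 + 12*k + 9)/(2*(3*k**2 - 11*k - 11)))·t_k = k*(k**2 + 12*k + 9)/(2*(k + 1)*(k + 2)*(k + 3)).
Verify: (-3*k**2 + 11*k + 11)/(k**4 + 10*k**3 + 35*k**2 + 50*k + 24) matches t_k.
Evaluate: s_(n+1) = (n**3 + 15*n**2 + 36*n + 22)/(2*(n**3 + 9*n**2 + 26*n + 24)); subtract s_(0) = 0 ⇒ S(n) = (n**3 + 15*n**2 + 36*n + 22)/(2*(n**3 + 9*n**2 + 26*n + 24)).

S(n) = \frac{n^{3} + 15 n^{2} + 36 n + 22}{2 \left(n^{3} + 9 n^{2} + 26 n + 24\right)}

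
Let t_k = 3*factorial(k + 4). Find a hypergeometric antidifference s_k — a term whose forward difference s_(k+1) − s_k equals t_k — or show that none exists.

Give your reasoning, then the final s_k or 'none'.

Compute t_(k+1)/t_k: get k + 5.
Take A(k)=k + 5, B(k)=1, C(k)=1.
Need (k + 5)·f(k+1) − (1)·f(k) = 1.
Bound: deg f ≤ -1.
d = -1 < 0 ⇒ no nonzero polynomial f; not summable.

none (Gosper's algorithm certifies no s_k)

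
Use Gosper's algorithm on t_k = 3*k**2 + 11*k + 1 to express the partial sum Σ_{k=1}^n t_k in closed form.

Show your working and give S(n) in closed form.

Step 1: r(k) = (3*k**2 + 17*k + 15)/(3*k**2 + 11*k + 1).
Take A(k)=1, B(k)=1, C(k)=k**2 + 11*k/3 + 1/3.
Solve (1)·f(k+1) − (1)·f(k) = k**2 + 11*k/3 + 1/3.
Degrees (0,0,2) ⇒ d ≤ 3.
Solve for f: f(k) = k*(k**2 + 4*k - 4)/3 (degree 3 ≤ 3).
So s_k = (B(k−1)f/C)·t_k = (k*(k**2 + 4*k - 4)/(3*k**2 + 11*k + 1))·t_k = k*(k**2 + 4*k - 4).
s_(k+1) − s_k = 3*k**2 + 11*k + 1 = t_k.
Telescope: S(n) = s_(n+1) − s_(1) = n**3 + 7*n**2 + 7*n + 1 − (1) = n*(n**2 + 7*n + 7).

S(n) = n*(n**2 + 7*n + 7)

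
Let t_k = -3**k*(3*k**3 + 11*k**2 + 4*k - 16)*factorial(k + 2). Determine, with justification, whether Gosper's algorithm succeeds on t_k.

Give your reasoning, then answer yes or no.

Yes. s_k = -3**k*(k - 2)*(k + 1)*factorial(k + 2).

Step 1: r(k) = 3*(3*k**4 + 29*k**3 + 95*k**2 + 107*k + 6)/(3*k**3 + 11*k**2 + 4*k - 16).
Gosper form: A/B · C(k+1)/C(k) with A=3*k + 9, B=1, C=k**3 + 11*k**2/3 + 4*k/3 - 16/3.
f must satisfy (3*k + 9)·f(k+1) − (1)·f(k) = k**3 + 11*k**2/3 + 4*k/3 - 16/3.
d = 2 from the (1,0,3) case.
A polynomial solution: f(k) = (k - 2)*(k + 1)/3.
Certificate R = B(k−1)f/C = (k - 2)*(k + 1)/(3*k**3 + 11*k**2 + 4*k - 16) gives s_k = -3**k*(k - 2)*(k + 1)*factorial(k + 2).
Δs = -3**k*(3*k**3 + 11*k**2 + 4*k - 16)*factorial(k + 2), as required.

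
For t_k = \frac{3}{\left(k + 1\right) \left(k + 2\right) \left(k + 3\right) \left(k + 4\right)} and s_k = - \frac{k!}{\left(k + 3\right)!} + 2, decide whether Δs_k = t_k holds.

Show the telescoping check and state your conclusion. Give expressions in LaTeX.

valid; difference matches t_k

s_(k+1) = -factorial(k + 1)/factorial(k + 4) + 2
s_(k+1) − s_k = 3/((k + 1)*(k + 2)*(k + 3)*(k + 4))
(s_(k+1) − s_k) − t_k = 0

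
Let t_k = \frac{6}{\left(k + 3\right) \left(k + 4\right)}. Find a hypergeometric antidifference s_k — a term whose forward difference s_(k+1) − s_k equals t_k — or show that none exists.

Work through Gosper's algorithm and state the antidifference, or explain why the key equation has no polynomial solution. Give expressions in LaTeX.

Step 1: r(k) = (k + 3)/(k + 5).
Factor: A=k + 3; B=k + 5; C=1.
Set up (k + 3)·f(k+1) − (k + 4)·f(k) − (1) = 0.
Bound: deg f ≤ 1.
A polynomial solution: f(k) = k/3.
So s_k = (B(k−1)f/C)·t_k = (k*(k + 4)/3)·t_k = 2*k/(k + 3).
Δs = 6/(k**2 + 7*k + 12), as required.

s_k = \frac{2 k}{k + 3}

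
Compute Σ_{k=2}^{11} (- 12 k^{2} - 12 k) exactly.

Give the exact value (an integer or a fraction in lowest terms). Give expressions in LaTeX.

r(k) = (k + 2)/k after simplifying.
So A=1 and B=1, with C=k**2 + k.
f must satisfy (1)·f(k+1) − (1)·f(k) = k**2 + k.
Degrees (0,0,2) ⇒ d ≤ 3.
Solve for f: f(k) = k*(k - 1)*(k + 1)/3 (degree 3 ≤ 3).
Certificate R = B(k−1)f/C = (k - 1)/3 gives s_k = 4*k*(1 - k**2).
Δs = 12*k*(-k - 1), as required.
Evaluate s at k=12 and k=2: -6864 and -24; difference -6840.

Σ = -6840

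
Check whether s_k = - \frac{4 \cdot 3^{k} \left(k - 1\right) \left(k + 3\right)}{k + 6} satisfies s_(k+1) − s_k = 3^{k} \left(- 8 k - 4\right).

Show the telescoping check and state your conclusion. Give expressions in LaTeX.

Invalid: residual \frac{3^{k + 1} \left(8 k^{2} + 48 k + 28\right)}{k^{2} + 13 k + 42} ≠ 0.

s_(k+1) = -12*3**k*k*(k + 4)/(k + 7)
s_(k+1) − s_k = 3**k*(-8*k**3 - 84*k**2 - 244*k - 84)/(k**2 + 13*k + 42)
(s_(k+1) − s_k) − t_k = 3**(k + 1)*(8*k**2 + 48*k + 28)/(k**2 + 13*k + 42)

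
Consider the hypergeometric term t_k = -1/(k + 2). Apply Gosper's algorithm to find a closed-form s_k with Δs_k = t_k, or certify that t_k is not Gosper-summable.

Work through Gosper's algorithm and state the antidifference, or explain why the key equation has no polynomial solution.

Step 1: r(k) = (k + 2)/(k + 3).
Normal form (A,B,C) = (k + 2, k + 3, 1).
Set up (k + 2)·f(k+1) − (k + 2)·f(k) − (1) = 0.
Bound: deg f ≤ 0.
Generic f = c0 gives residual -1; -1 = 0 cannot hold, so t_k is not Gosper-summable.

not Gosper-summable; s_k does not exist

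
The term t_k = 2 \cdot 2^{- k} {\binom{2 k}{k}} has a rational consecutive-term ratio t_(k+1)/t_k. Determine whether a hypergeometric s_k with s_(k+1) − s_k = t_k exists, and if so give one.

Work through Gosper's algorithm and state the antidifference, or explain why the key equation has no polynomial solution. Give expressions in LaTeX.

none — t_k is not Gosper-summable

Step 1: r(k) = (2*k + 1)/(k + 1).
Normal form (A,B,C) = (2*k + 1, k + 1, 1).
f must satisfy (2*k + 1)·f(k+1) − (k)·f(k) = 1.
From deg A=1, deg B=1, deg C=0: d=-1.
d = -1 < 0 ⇒ no nonzero polynomial f; not summable.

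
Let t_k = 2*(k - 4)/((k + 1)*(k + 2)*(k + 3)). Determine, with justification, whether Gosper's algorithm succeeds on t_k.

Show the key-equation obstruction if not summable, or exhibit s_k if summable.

Ratio r(k) = (k - 3)*(k + 1)/((k - 4)*(k + 4)).
Take A(k)=k + 1, B(k)=k + 4, C(k)=k - 4.
Set up (k + 1)·f(k+1) − (k + 3)·f(k) − (k - 4) = 0.
d = 2 from the (1,1,1) case.
A polynomial solution: f(k) = -k*(3*k + 13)/4.
Certificate R = B(k−1)f/C = -k*(k + 3)*(3*k + 13)/(4*(k - 4)) gives s_k = k*(-3*k - 13)/(2*(k + 1)*(k + 2)).
Δs = 2*(k - 4)/(k**3 + 6*k**2 + 11*k + 6), as required.

Yes. s_k = k*(-3*k - 13)/(2*(k + 1)*(k + 2)).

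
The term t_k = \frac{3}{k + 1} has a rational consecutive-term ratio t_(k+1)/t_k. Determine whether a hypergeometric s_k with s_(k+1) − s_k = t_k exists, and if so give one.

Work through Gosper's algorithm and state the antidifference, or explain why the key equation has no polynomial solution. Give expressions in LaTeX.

t_(k+1)/t_k = (k + 1)/(k + 2).
Gosper form: A/B · C(k+1)/C(k) with A=k + 1, B=k + 2, C=1.
Solve (k + 1)·f(k+1) − (k + 1)·f(k) = 1.
d = 0 from the (1,1,0) case.
Put f(k) = c0: A·f(k+1) − B(k−1)·f(k) − C = -1; need -1 = 0 — inconsistent ⇒ no f, not summable.

no hypergeometric antidifference exists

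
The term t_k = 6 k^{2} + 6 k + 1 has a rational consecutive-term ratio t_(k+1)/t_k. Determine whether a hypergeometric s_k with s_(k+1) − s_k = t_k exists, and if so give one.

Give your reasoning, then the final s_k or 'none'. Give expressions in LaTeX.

t_(k+1)/t_k = (6*k**2 + 18*k + 13)/(6*k**2 + 6*k + 1).
So A=1 and B=1, with C=k**2 + k + 1/6.
Key eq: (1)·f(k+1) = (1)·f(k) + (k**2 + k + 1/6).
d = 3 from the (0,0,2) case.
Solving with deg f ≤ 3: f(k) = k*(2*k**2 - 1)/6.
Certificate R = B(k−1)f/C = k*(2*k**2 - 1)/(6*k**2 + 6*k + 1) gives s_k = 2*k**3 - k.
Check: Δs_k = 6*k**2 + 6*k + 1. ✓

s_k = 2 k^{3} - k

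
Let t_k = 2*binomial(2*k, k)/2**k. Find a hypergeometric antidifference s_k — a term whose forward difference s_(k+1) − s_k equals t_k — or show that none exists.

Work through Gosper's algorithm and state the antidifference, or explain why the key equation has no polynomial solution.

Step 1: r(k) = (2*k + 1)/(k + 1).
Factor: A=2*k + 1; B=k + 1; C=1.
Need (2*k + 1)·f(k+1) − (k)·f(k) = 1.
Bound: deg f ≤ -1.
Negative degree bound (-1): no f exists, t_k not Gosper-summable.

no hypergeometric antidifference exists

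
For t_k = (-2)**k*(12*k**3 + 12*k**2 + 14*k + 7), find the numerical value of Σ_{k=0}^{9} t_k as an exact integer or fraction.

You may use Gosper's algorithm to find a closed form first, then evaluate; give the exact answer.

Σ = -3707903

r(k) = 2*(-12*k**3 - 48*k**2 - 74*k - 45)/(12*k**3 + 12*k**2 + 14*k + 7) after simplifying.
Take A(k)=-2, B(k)=1, C(k)=k**3 + k**2 + 7*k/6 + 7/12.
Set up (-2)·f(k+1) − (1)·f(k) − (k**3 + k**2 + 7*k/6 + 7/12) = 0.
d = 3 from the (0,0,3) case.
Coefficient equations give f(k) = -(4*k**3 - 4*k**2 + 2*k + 1)/12.
Get s_k = R·t_k = (-2)**k*(-4*k**3 + 4*k**2 - 2*k - 1) with R(k) = B(k−1)f(k)/C(k) = -(4*k**3 - 4*k**2 + 2*k + 1)/(12*k**3 + 12*k**2 + 14*k + 7).
Δs = (-2)**k*(12*k**3 + 12*k**2 + 14*k + 7), as required.
Telescoping: Σ = s_(10) − s_(0) = -3707904 − (-1) = -3707903.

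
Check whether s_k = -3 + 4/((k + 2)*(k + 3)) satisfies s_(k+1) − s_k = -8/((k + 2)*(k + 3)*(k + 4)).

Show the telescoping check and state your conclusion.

Valid — Δs_k = t_k.

s_(k+1) = -3 + 4/((k + 3)*(k + 4))
s_(k+1) − s_k = -8/(k**3 + 9*k**2 + 26*k + 24)
(s_(k+1) − s_k) − t_k = 0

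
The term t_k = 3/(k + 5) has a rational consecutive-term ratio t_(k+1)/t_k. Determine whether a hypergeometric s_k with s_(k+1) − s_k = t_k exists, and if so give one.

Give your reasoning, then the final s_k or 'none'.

r(k) = (k + 5)/(k + 6) after simplifying.
Factor: A=k + 5; B=k + 6; C=1.
Need (k + 5)·f(k+1) − (k + 5)·f(k) = 1.
Degrees (1,1,0) ⇒ d ≤ 0.
Put f(k) = c0: A·f(k+1) − B(k−1)·f(k) − C = -1; need -1 = 0 — inconsistent ⇒ no f, not summable.

no hypergeometric antidifference exists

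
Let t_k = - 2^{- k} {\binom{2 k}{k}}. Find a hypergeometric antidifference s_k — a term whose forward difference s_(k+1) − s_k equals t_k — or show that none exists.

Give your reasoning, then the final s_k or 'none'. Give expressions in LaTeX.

none (Gosper's algorithm certifies no s_k)

Ratio r(k) = (2*k + 1)/(k + 1).
Take A(k)=2*k + 1, B(k)=k + 1, C(k)=1.
Solve (2*k + 1)·f(k+1) − (k)·f(k) = 1.
d = -1 from the (1,1,0) case.
Bound -1 < 0, so the key equation has no polynomial solution.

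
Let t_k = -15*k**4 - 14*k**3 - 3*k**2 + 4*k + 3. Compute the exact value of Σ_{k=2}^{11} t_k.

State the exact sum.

Σ = -661790

r(k) = (15*k**4 + 74*k**3 + 135*k**2 + 104*k + 25)/(15*k**4 + 14*k**3 + 3*k**2 - 4*k - 3) after simplifying.
Normal form (A,B,C) = (1, 1, k**4 + 14*k**3/15 + k**2/5 - 4*k/15 - 1/5).
f must satisfy (1)·f(k+1) − (1)·f(k) = k**4 + 14*k**3/15 + k**2/5 - 4*k/15 - 1/5.
d = 5 from the (0,0,4) case.
Solving with deg f ≤ 5: f(k) = k*(k**2 - k - 1)*(3*k**2 - k + 1)/15.
R(k) = B(k−1)·f(k)/C(k) = k*(k**2 - k - 1)*(3*k**2 - k + 1)/(15*k**4 + 14*k**3 + 3*k**2 - 4*k - 3); s_k = R·t_k = -3*k**5 + 4*k**4 + k**3 + k.
Verify: -15*k**4 - 14*k**3 - 3*k**2 + 4*k + 3 matches t_k.
Telescoping: Σ = s_(12) − s_(2) = -661812 − (-22) = -661790.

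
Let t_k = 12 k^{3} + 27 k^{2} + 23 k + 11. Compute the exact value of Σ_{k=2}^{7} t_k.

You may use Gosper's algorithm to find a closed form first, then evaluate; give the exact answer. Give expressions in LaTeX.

Σ = 13836

t_(k+1)/t_k = (12*k**3 + 63*k**2 + 113*k + 73)/(12*k**3 + 27*k**2 + 23*k + 11).
Gosper form: A/B · C(k+1)/C(k) with A=1, B=1, C=k**3 + 9*k**2/4 + 23*k/12 + 11/12.
Set up (1)·f(k+1) − (1)·f(k) − (k**3 + 9*k**2/4 + 23*k/12 + 11/12) = 0.
Bound: deg f ≤ 4.
Match coefficients ⇒ f(k) = k*(3*k**3 + 3*k**2 + k + 4)/12.
Certificate R = B(k−1)f/C = k*(3*k**3 + 3*k**2 + k + 4)/(12*k**3 + 27*k**2 + 23*k + 11) gives s_k = k*(3*k**3 + 3*k**2 + k + 4).
Check: Δs_k = 12*k**3 + 27*k**2 + 23*k + 11. ✓
Evaluate s at k=8 and k=2: 13920 and 84; difference 13836.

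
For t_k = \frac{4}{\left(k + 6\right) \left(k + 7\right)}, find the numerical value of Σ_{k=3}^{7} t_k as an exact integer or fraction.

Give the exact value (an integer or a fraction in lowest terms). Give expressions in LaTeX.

Step 1: r(k) = (k + 6)/(k + 8).
Gosper form: A/B · C(k+1)/C(k) with A=k + 6, B=k + 8, C=1.
Solve (k + 6)·f(k+1) − (k + 7)·f(k) = 1.
Degrees (1,1,0) ⇒ d ≤ 1.
Coefficient equations give f(k) = k/6.
Then R = B(k−1)f/C = k*(k + 7)/6, so s_k = R(k)·t_k = 2*k/(3*(k + 6)).
Δs = 4/(k**2 + 13*k + 42), as required.
Evaluate s at k=8 and k=3: 8/21 and 2/9; difference 10/63.

Σ = 10/63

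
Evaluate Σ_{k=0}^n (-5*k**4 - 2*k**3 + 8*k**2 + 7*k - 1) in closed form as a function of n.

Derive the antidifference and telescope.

S(n) = -n**5 - 3*n**4 + 7*n**2 + 4*n - 1

The ratio is (5*k**4 + 22*k**3 + 28*k**2 + 3*k - 7)/(5*k**4 + 2*k**3 - 8*k**2 - 7*k + 1).
Gosper form: A/B · C(k+1)/C(k) with A=1, B=1, C=k**4 + 2*k**3/5 - 8*k**2/5 - 7*k/5 + 1/5.
Set up (1)·f(k+1) − (1)·f(k) − (k**4 + 2*k**3/5 - 8*k**2/5 - 7*k/5 + 1/5) = 0.
Degrees (0,0,4) ⇒ d ≤ 5.
Solve for f: f(k) = k*(k**4 - 2*k**3 - 2*k**2 + k + 3)/5 (degree 5 ≤ 5).
Then R = B(k−1)f/C = k*(k**4 - 2*k**3 - 2*k**2 + k + 3)/(5*k**4 + 2*k**3 - 8*k**2 - 7*k + 1), so s_k = R(k)·t_k = k*(-k**4 + 2*k**3 + 2*k**2 - k - 3).
Δs = -5*k**4 - 2*k**3 + 8*k**2 + 7*k - 1, as required.
s_(n+1) = -n**5 - 3*n**4 + 7*n**2 + 4*n - 1 and s_(0) = 0, so S(n) = -n**5 - 3*n**4 + 7*n**2 + 4*n - 1.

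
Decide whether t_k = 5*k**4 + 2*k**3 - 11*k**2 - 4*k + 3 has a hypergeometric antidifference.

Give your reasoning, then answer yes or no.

Yes. s_k = k*(k**4 - 2*k**3 - 3*k**2 + 4*k + 3).

r(k) = (5*k**4 + 22*k**3 + 25*k**2 - 5)/(5*k**4 + 2*k**3 - 11*k**2 - 4*k + 3) after simplifying.
Take A(k)=1, B(k)=1, C(k)=k**4 + 2*k**3/5 - 11*k**2/5 - 4*k/5 + 3/5.
Need (1)·f(k+1) − (1)·f(k) = k**4 + 2*k**3/5 - 11*k**2/5 - 4*k/5 + 3/5.
d = 5 from the (0,0,4) case.
Match coefficients ⇒ f(k) = k*(k**2 - k - 3)*(k**2 - k - 1)/5.
Certificate R = B(k−1)f/C = k*(k**2 - k - 3)*(k**2 - k - 1)/(5*k**4 + 2*k**3 - 11*k**2 - 4*k + 3) gives s_k = k*(k**4 - 2*k**3 - 3*k**2 + 4*k + 3).
s_(k+1) − s_k = 5*k**4 + 2*k**3 - 11*k**2 - 4*k + 3 = t_k.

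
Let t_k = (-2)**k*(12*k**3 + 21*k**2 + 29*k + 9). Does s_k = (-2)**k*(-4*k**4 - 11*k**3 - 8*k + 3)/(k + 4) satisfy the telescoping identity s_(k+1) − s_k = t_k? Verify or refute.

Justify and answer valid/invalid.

s_(k+1) = 2*(-2)**k*(4*k**4 + 27*k**3 + 57*k**2 + 57*k + 20)/(k + 5)
s_(k+1) − s_k = (-2)**k*(12*k**5 + 117*k**4 + 385*k**3 + 578*k**2 + 533*k + 145)/(k**2 + 9*k + 20)
(s_(k+1) − s_k) − t_k = (-2)**k*(-12*k**4 - 73*k**3 - 112*k**2 - 128*k - 35)/(k**2 + 9*k + 20)

Invalid: residual (-2)**k*(-12*k**4 - 73*k**3 - 112*k**2 - 128*k - 35)/(k**2 + 9*k + 20) ≠ 0.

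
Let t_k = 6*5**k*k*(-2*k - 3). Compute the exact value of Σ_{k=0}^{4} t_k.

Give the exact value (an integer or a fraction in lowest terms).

r(k) = 5*(k + 1)*(2*k + 5)/(k*(2*k + 3)) after simplifying.
So A=5 and B=1, with C=k**2 + 3*k/2.
Set up (5)·f(k+1) − (1)·f(k) − (k**2 + 3*k/2) = 0.
Bound: deg f ≤ 2.
Solving with deg f ≤ 2: f(k) = k*(k - 1)/4.
Then R = B(k−1)f/C = (k - 1)/(2*(2*k + 3)), so s_k = R(k)·t_k = 3*5**k*k*(1 - k).
Verify: 6*5**k*k*(-2*k - 3) matches t_k.
Telescoping: Σ = s_(5) − s_(0) = -187500 − (0) = -187500.

Σ = -187500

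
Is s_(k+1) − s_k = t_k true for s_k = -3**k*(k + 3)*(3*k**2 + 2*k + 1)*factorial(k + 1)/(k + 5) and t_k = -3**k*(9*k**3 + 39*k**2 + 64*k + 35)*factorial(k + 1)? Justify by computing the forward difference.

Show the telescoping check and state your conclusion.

Invalid: residual 2*3**k*(9*k**4 + 84*k**3 + 256*k**2 + 353*k + 174)*factorial(k + 1)/((k + 5)*(k + 6)) ≠ 0.

s_(k+1) = -3**(k + 1)*(k + 4)*(3*k**2 + 8*k + 6)*factorial(k + 2)/(k + 6)
s_(k+1) − s_k = -3**k*(9*k**5 + 120*k**4 + 595*k**3 + 1397*k**2 + 1599*k + 702)*factorial(k + 1)/((k + 5)*(k + 6))
(s_(k+1) − s_k) − t_k = 2*3**k*(9*k**4 + 84*k**3 + 256*k**2 + 353*k + 174)*factorial(k + 1)/((k + 5)*(k + 6))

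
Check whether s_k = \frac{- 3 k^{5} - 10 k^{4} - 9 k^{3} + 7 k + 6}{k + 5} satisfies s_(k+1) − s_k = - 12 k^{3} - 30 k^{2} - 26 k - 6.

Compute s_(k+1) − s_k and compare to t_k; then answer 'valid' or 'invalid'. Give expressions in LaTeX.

Invalid: residual \frac{3 \left(9 k^{4} + 86 k^{3} + 175 k^{2} + 138 k + 33\right)}{k^{2} + 11 k + 30} ≠ 0.

s_(k+1) = (7*k - 3*(k + 1)**5 - 10*(k + 1)**4 - 9*(k + 1)**3 + 13)/(k + 6)
s_(k+1) − s_k = (-12*k**5 - 135*k**4 - 458*k**3 - 667*k**2 - 432*k - 81)/(k**2 + 11*k + 30)
(s_(k+1) − s_k) − t_k = 3*(9*k**4 + 86*k**3 + 175*k**2 + 138*k + 33)/(k**2 + 11*k + 30)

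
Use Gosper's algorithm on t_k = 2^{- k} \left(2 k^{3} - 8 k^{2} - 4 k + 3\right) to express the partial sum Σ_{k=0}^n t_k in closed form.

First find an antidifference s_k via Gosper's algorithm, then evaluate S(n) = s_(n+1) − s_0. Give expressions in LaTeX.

t_(k+1)/t_k = (k**3 - k**2 - 7*k - 7/2)/(2*k**3 - 8*k**2 - 4*k + 3).
Normal form (A,B,C) = (1/2, 1, k**3 - 4*k**2 - 2*k + 3/2).
Solve (1/2)·f(k+1) − (1)·f(k) = k**3 - 4*k**2 - 2*k + 3/2.
Degrees (0,0,3) ⇒ d ≤ 3.
Match coefficients ⇒ f(k) = -2*k**3 + 2*k**2 + 2*k - 1.
Then R = B(k−1)f/C = -2*(2*k**3 - 2*k**2 - 2*k + 1)/(2*k**3 - 8*k**2 - 4*k + 3), so s_k = R(k)·t_k = 2*(-2*k**3 + 2*k**2 + 2*k - 1)/2**k.
Verify: (2*k**3 - 8*k**2 - 4*k + 3)/2**k matches t_k.
s_(n+1) = (-2*n**3 - 4*n**2 + 1)/2**n and s_(0) = -2, so S(n) = (2**(n + 1) - 2*n**3 - 4*n**2 + 1)/2**n.

S(n) = 2^{- n} \left(2^{n + 1} - 2 n^{3} - 4 n^{2} + 1\right)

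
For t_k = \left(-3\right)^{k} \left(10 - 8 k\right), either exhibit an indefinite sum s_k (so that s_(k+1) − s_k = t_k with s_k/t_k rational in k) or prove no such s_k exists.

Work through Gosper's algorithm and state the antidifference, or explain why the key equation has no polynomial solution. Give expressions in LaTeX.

s_k = 2 \left(-3\right)^{k} \left(k - 2\right)

t_(k+1)/t_k = 3*(1 - 4*k)/(4*k - 5).
Take A(k)=-3, B(k)=1, C(k)=k - 5/4.
Key eq: (-3)·f(k+1) = (1)·f(k) + (k - 5/4).
Bound: deg f ≤ 1.
Coefficient equations give f(k) = -(k - 2)/4.
R(k) = B(k−1)·f(k)/C(k) = -(k - 2)/(4*k - 5); s_k = R·t_k = 2*(-3)**k*(k - 2).
Check: Δs_k = (-3)**k*(10 - 8*k). ✓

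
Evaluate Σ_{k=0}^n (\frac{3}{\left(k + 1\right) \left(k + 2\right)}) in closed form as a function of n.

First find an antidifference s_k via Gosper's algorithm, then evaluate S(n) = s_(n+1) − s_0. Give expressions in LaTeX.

S(n) = \frac{3 \left(n + 1\right)}{n + 2}

Ratio r(k) = (k + 1)/(k + 3).
Gosper form: A/B · C(k+1)/C(k) with A=k + 1, B=k + 3, C=1.
Set up (k + 1)·f(k+1) − (k + 2)·f(k) − (1) = 0.
Bound: deg f ≤ 1.
Solve for f: f(k) = k (degree 1 ≤ 1).
So s_k = (B(k−1)f/C)·t_k = (k*(k + 2))·t_k = 3*k/(k + 1).
s_(k+1) − s_k = 3/(k**2 + 3*k + 2) = t_k.
Evaluate: s_(n+1) = 3*(n + 1)/(n + 2); subtract s_(0) = 0 ⇒ S(n) = 3*(n + 1)/(n + 2).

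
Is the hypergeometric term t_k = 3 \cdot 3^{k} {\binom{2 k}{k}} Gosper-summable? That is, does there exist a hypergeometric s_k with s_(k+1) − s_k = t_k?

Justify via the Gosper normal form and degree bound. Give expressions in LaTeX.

Step 1: r(k) = 6*(2*k + 1)/(k + 1).
Normal form (A,B,C) = (12*k + 6, k + 1, 1).
Need (12*k + 6)·f(k+1) − (k)·f(k) = 1.
Degrees (1,1,0) ⇒ d ≤ -1.
deg f ≤ -1 is impossible — no certificate.

No — key equation has no polynomial f.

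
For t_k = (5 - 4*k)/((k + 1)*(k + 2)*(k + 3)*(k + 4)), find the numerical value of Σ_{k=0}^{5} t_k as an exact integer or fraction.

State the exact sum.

t_(k+1)/t_k = (k + 1)*(4*k - 1)/((k + 5)*(4*k - 5)).
So A=k + 1 and B=k + 5, with C=k - 5/4.
Set up (k + 1)·f(k+1) − (k + 4)·f(k) − (k - 5/4) = 0.
From deg A=1, deg B=1, deg C=1: d=3.
Solve for f: f(k) = -k*(k**2 + 6*k + 23)/24 (degree 3 ≤ 3).
Get s_k = R·t_k = k*(k**2 + 6*k + 23)/(6*(k + 1)*(k + 2)*(k + 3)) with R(k) = B(k−1)f(k)/C(k) = -k*(k + 4)*(k**2 + 6*k + 23)/(6*(4*k - 5)).
Δs = (5 - 4*k)/(k**4 + 10*k**3 + 35*k**2 + 50*k + 24), as required.
Σ_(k=0)^(5) t_k = s_(6) − s_(0) = 95/504 − (0) = 95/504.

Σ = 95/504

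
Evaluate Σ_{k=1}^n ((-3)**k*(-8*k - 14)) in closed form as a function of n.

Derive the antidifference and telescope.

Compute t_(k+1)/t_k: get 3*(-4*k - 11)/(4*k + 7).
So A=-3 and B=1, with C=k + 7/4.
Need (-3)·f(k+1) − (1)·f(k) = k + 7/4.
Degrees (0,0,1) ⇒ d ≤ 1.
Solving with deg f ≤ 1: f(k) = -(k + 1)/4.
R(k) = B(k−1)·f(k)/C(k) = -(k + 1)/(4*k + 7); s_k = R·t_k = 2*(-3)**k*(k + 1).
Δs = (-3)**k*(-8*k - 14), as required.
s_(n+1) = (-3)**(n + 1)*(2*n + 4) and s_(1) = -12, so S(n) = -6*(-3)**n*n - 12*(-3)**n + 12.

S(n) = -6*(-3)**n*n - 12*(-3)**n + 12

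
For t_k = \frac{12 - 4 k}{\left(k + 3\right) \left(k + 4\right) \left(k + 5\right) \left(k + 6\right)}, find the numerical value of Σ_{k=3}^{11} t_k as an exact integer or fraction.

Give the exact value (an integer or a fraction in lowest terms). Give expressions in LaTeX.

Σ = -31/4760

The ratio is (k - 2)*(k + 3)/((k - 3)*(k + 7)).
A = k + 3, B = k + 7, C = k - 3.
f must satisfy (k + 3)·f(k+1) − (k + 6)·f(k) = k - 3.
Degrees (1,1,1) ⇒ d ≤ 3.
Coefficient equations give f(k) = -k*(k**2 + 12*k + 107)/120.
Then R = B(k−1)f/C = -k*(k + 6)*(k**2 + 12*k + 107)/(120*(k - 3)), so s_k = R(k)·t_k = k*(k**2 + 12*k + 107)/(30*(k + 3)*(k + 4)*(k + 5)).
Δs = 4*(3 - k)/(k**4 + 18*k**3 + 119*k**2 + 342*k + 360), as required.
Telescoping: Σ = s_(12) − s_(3) = 79/2040 − (19/420) = -31/4760.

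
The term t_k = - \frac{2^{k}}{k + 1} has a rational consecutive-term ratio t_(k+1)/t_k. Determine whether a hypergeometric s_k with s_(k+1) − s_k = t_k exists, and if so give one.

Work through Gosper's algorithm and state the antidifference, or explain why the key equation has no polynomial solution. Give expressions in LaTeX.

t_(k+1)/t_k = 2*(k + 1)/(k + 2).
Take A(k)=2*k + 2, B(k)=k + 2, C(k)=1.
Need (2*k + 2)·f(k+1) − (k + 1)·f(k) = 1.
From deg A=1, deg B=1, deg C=0: d=-1.
d = -1 < 0 ⇒ no nonzero polynomial f; not summable.

none — t_k is not Gosper-summable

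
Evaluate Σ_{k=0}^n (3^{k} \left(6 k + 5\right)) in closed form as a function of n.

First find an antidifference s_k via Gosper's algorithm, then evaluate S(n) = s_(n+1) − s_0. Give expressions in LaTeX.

r(k) = 3*(6*k + 11)/(6*k + 5) after simplifying.
So A=3 and B=1, with C=k + 5/6.
Key eq: (3)·f(k+1) = (1)·f(k) + (k + 5/6).
Bound: deg f ≤ 1.
Coefficient equations give f(k) = (3*k - 2)/6.
So s_k = (B(k−1)f/C)·t_k = ((3*k - 2)/(6*k + 5))·t_k = 3**k*(3*k - 2).
Check: Δs_k = 3**k*(6*k + 5). ✓
Evaluate: s_(n+1) = 3**(n + 1)*(3*n + 1); subtract s_(0) = -2 ⇒ S(n) = 3**(n + 1) + 3**(n + 2)*n + 2.

S(n) = 3^{n + 1} + 3^{n + 2} n + 2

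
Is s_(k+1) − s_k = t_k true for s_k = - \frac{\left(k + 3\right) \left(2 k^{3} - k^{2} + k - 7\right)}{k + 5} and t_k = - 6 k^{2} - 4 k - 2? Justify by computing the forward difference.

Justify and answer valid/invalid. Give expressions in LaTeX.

Invalid: residual \frac{2 \left(4 k^{3} + 35 k^{2} + 21 k + 17\right)}{k^{2} + 11 k + 30} ≠ 0.

s_(k+1) = -(k + 4)*(k + 2*(k + 1)**3 - (k + 1)**2 - 6)/(k + 6)
s_(k+1) − s_k = 2*(-3*k**4 - 31*k**3 - 78*k**2 - 50*k - 13)/(k**2 + 11*k + 30)
(s_(k+1) − s_k) − t_k = 2*(4*k**3 + 35*k**2 + 21*k + 17)/(k**2 + 11*k + 30)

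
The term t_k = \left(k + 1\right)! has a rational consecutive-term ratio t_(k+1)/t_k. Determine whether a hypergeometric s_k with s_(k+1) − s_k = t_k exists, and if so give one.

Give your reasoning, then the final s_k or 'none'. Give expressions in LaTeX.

t_(k+1)/t_k = k + 2.
So A=k + 2 and B=1, with C=1.
f must satisfy (k + 2)·f(k+1) − (1)·f(k) = 1.
Bound: deg f ≤ -1.
Bound -1 < 0, so the key equation has no polynomial solution.

no hypergeometric antidifference exists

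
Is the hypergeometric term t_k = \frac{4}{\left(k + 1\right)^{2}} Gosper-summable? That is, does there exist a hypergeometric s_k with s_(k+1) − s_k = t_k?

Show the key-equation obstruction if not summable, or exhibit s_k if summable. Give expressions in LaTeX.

r(k) = (k + 1)**2/(k + 2)**2 after simplifying.
A = k**2 + 2*k + 1, B = k**2 + 4*k + 4, C = 1.
f must satisfy (k**2 + 2*k + 1)·f(k+1) − (k**2 + 2*k + 1)·f(k) = 1.
Degrees (2,2,0) ⇒ d ≤ 0.
Write f(k) = c0. Then LHS − RHS = -1, requiring -1 = 0: contradictory. No certificate.

No. Not Gosper-summable.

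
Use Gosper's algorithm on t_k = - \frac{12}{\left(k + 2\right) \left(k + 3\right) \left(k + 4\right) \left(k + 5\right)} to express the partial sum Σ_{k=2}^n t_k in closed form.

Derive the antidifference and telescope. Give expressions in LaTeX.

S(n) = \frac{- n^{3} - 12 n^{2} - 47 n + 60}{30 \left(n^{3} + 12 n^{2} + 47 n + 60\right)}

Ratio r(k) = (k + 2)/(k + 6).
Normal form (A,B,C) = (k + 2, k + 6, 1).
Need (k + 2)·f(k+1) − (k + 5)·f(k) = 1.
deg f ≤ 3 (via 1,1,0).
Solving with deg f ≤ 3: f(k) = k*(k**2 + 9*k + 26)/72.
Get s_k = R·t_k = k*(-k**2 - 9*k - 26)/(6*(k + 2)*(k + 3)*(k + 4)) with R(k) = B(k−1)f(k)/C(k) = k*(k + 5)*(k**2 + 9*k + 26)/72.
s_(k+1) − s_k = -12/(k**4 + 14*k**3 + 71*k**2 + 154*k + 120) = t_k.
Σ_(k=2)^n t_k = s_(n+1) − s_(2) = ((-n**3 - 12*n**2 - 47*n - 36)/(6*(n**3 + 12*n**2 + 47*n + 60))) − (-2/15), i.e. (-n**3 - 12*n**2 - 47*n + 60)/(30*(n**3 + 12*n**2 + 47*n + 60)).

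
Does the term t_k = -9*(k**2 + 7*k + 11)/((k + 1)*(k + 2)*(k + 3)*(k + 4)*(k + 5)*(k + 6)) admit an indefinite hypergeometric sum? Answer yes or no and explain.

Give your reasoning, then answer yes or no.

t_(k+1)/t_k = (k + 1)*(7*k + (k + 1)**2 + 18)/((k + 7)*(k**2 + 7*k + 11)).
Factor: A=k + 1; B=k + 7; C=k**2 + 7*k + 11.
Set up (k + 1)·f(k+1) − (k + 6)·f(k) − (k**2 + 7*k + 11) = 0.
Bound: deg f ≤ 5.
Coefficient equations give f(k) = k*(k + 2)*(k + 4)*(k**2 + 9*k + 23)/45.
Then R = B(k−1)f/C = k*(k + 2)*(k + 4)*(k + 6)*(k**2 + 9*k + 23)/(45*(k**2 + 7*k + 11)), so s_k = R(k)·t_k = k*(-k**2 - 9*k - 23)/(5*(k**3 + 9*k**2 + 23*k + 15)).
Check: Δs_k = 9*(-k**2 - 7*k - 11)/(k**6 + 21*k**5 + 175*k**4 + 735*k**3 + 1624*k**2 + 1764*k + 720). ✓

Yes. s_k = k*(-k**2 - 9*k - 23)/(5*(k**3 + 9*k**2 + 23*k + 15)).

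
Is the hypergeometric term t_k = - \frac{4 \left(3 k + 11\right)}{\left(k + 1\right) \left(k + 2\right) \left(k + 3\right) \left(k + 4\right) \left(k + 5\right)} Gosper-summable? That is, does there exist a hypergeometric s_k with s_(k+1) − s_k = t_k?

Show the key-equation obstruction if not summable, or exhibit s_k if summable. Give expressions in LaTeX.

Ratio r(k) = (k + 1)*(3*k + 14)/((k + 6)*(3*k + 11)).
Gosper form: A/B · C(k+1)/C(k) with A=k + 1, B=k + 6, C=k + 11/3.
Set up (k + 1)·f(k+1) − (k + 5)·f(k) − (k + 11/3) = 0.
Degrees (1,1,1) ⇒ d ≤ 4.
Solving with deg f ≤ 4: f(k) = k*(k + 3)*(k**2 + 7*k + 14)/24.
Get s_k = R·t_k = k*(-k**2 - 7*k - 14)/(2*(k**3 + 7*k**2 + 14*k + 8)) with R(k) = B(k−1)f(k)/C(k) = k*(k + 3)*(k + 5)*(k**2 + 7*k + 14)/(8*(3*k + 11)).
Verify: 4*(-3*k - 11)/(k**5 + 15*k**4 + 85*k**3 + 225*k**2 + 274*k + 120) matches t_k.

Yes. s_k = \frac{k \left(- k^{2} - 7 k - 14\right)}{2 \left(k^{3} + 7 k^{2} + 14 k + 8\right)}.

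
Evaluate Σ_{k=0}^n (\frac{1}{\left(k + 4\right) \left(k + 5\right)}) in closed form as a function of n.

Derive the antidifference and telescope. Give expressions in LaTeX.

S(n) = \frac{n + 1}{4 \left(n + 5\right)}

Ratio r(k) = (k + 4)/(k + 6).
Normal form (A,B,C) = (k + 4, k + 6, 1).
f must satisfy (k + 4)·f(k+1) − (k + 5)·f(k) = 1.
Bound: deg f ≤ 1.
Coefficient equations give f(k) = k/4.
So s_k = (B(k−1)f/C)·t_k = (k*(k + 5)/4)·t_k = k/(4*(k + 4)).
s_(k+1) − s_k = 1/(k**2 + 9*k + 20) = t_k.
Evaluate: s_(n+1) = (n + 1)/(4*(n + 5)); subtract s_(0) = 0 ⇒ S(n) = (n + 1)/(4*(n + 5)).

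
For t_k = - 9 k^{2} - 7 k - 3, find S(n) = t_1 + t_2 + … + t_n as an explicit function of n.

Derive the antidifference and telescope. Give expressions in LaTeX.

S(n) = n \left(- 3 n^{2} - 8 n - 8\right)

t_(k+1)/t_k = (9*k**2 + 25*k + 19)/(9*k**2 + 7*k + 3).
So A=1 and B=1, with C=k**2 + 7*k/9 + 1/3.
Need (1)·f(k+1) − (1)·f(k) = k**2 + 7*k/9 + 1/3.
Degrees (0,0,2) ⇒ d ≤ 3.
Solve for f: f(k) = k*(3*k**2 - k + 1)/9 (degree 3 ≤ 3).
Then R = B(k−1)f/C = k*(3*k**2 - k + 1)/(9*k**2 + 7*k + 3), so s_k = R(k)·t_k = k*(-3*k**2 + k - 1).
Δs = -9*k**2 - 7*k - 3, as required.
Evaluate: s_(n+1) = -3*n**3 - 8*n**2 - 8*n - 3; subtract s_(1) = -3 ⇒ S(n) = n*(-3*n**2 - 8*n - 8).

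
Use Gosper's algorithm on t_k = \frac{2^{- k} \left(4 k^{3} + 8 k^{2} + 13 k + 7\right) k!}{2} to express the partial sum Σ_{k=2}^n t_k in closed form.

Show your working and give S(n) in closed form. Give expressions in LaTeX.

S(n) = 2^{- n - 1} \left(- 25 \cdot 2^{n} + 4 n^{3} n! + 16 n^{2} n! + 21 n n! + 9 n!\right)

The ratio is (4*k**4 + 24*k**3 + 61*k**2 + 73*k + 32)/(2*(4*k**3 + 8*k**2 + 13*k + 7)).
Gosper form: A/B · C(k+1)/C(k) with A=k/2 + 1/2, B=1, C=k**3 + 2*k**2 + 13*k/4 + 7/4.
Need (k/2 + 1/2)·f(k+1) − (1)·f(k) = k**3 + 2*k**2 + 13*k/4 + 7/4.
d = 2 from the (1,0,3) case.
Solve for f: f(k) = (2*k + 1)**2/2 (degree 2 ≤ 2).
Get s_k = R·t_k = (2*k + 1)**2*factorial(k)/2**k with R(k) = B(k−1)f(k)/C(k) = 2*(2*k + 1)**2/(4*k**3 + 8*k**2 + 13*k + 7).
Δs = (4*k**3 + 8*k**2 + 13*k + 7)*factorial(k)/(2*2**k), as required.
Telescope: S(n) = s_(n+1) − s_(2) = 2**(-n - 1)*(2*n + 3)**2*factorial(n + 1) − (25/2) = 2**(-n - 1)*(-25*2**n + 4*n**3*factorial(n) + 16*n**2*factorial(n) + 21*n*factorial(n) + 9*factorial(n)).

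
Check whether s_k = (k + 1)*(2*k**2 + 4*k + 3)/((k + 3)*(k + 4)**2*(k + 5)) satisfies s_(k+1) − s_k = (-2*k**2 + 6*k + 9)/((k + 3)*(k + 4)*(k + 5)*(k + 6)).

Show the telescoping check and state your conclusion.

s_(k+1) = (k + 2)*(4*k + 2*(k + 1)**2 + 7)/((k + 4)*(k + 5)**2*(k + 6))
s_(k+1) − s_k = (-2*k**4 + 77*k**2 + 183*k + 126)/(k**6 + 27*k**5 + 301*k**4 + 1773*k**3 + 5818*k**2 + 10080*k + 7200)
(s_(k+1) − s_k) − t_k = 6*(2*k**3 + 9*k**2 - 3*k - 9)/(k**6 + 27*k**5 + 301*k**4 + 1773*k**3 + 5818*k**2 + 10080*k + 7200)

Invalid: residual 6*(2*k**3 + 9*k**2 - 3*k - 9)/(k**6 + 27*k**5 + 301*k**4 + 1773*k**3 + 5818*k**2 + 10080*k + 7200) ≠ 0.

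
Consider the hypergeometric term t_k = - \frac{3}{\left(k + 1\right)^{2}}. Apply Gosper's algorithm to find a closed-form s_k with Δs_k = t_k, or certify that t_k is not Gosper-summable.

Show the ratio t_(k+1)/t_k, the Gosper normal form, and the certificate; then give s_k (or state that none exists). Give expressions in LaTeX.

none (Gosper's algorithm certifies no s_k)

t_(k+1)/t_k = (k + 1)**2/(k + 2)**2.
A = k**2 + 2*k + 1, B = k**2 + 4*k + 4, C = 1.
Need (k**2 + 2*k + 1)·f(k+1) − (k**2 + 2*k + 1)·f(k) = 1.
From deg A=2, deg B=2, deg C=0: d=0.
Generic f = c0 gives residual -1; -1 = 0 cannot hold, so t_k is not Gosper-summable.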